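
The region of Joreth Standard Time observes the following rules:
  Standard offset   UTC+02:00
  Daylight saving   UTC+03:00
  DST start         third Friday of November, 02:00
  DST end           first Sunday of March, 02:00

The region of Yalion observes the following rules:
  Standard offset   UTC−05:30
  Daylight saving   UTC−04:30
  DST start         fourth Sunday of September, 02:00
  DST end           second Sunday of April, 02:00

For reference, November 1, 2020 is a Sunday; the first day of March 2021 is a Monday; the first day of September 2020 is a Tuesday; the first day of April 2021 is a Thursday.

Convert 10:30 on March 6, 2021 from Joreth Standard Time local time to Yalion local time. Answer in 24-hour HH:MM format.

1 November 2020 is a Sunday, so the first Friday is November 6 and the third is November 20.
1 March 2021 is a Monday, so the first Sunday is March 7.
March 6, 2021 falls between 20 November 2020 and 7 March 2021, so daylight saving is in effect and Joreth Standard Time is at UTC+03:00.
10:30 Joreth Standard Time − 3h = 07:30 UTC.
1 September 2020 is a Tuesday, so the first Sunday is September 6 and the fourth is September 27.
1 April 2021 is a Thursday, so the first Sunday is April 4 and the second is April 11.
At the standard offset (UTC−05:30), 07:30 UTC − 5h30m = 02:00 Yalion standard time.
The standard-time date in Yalion, March 6, 2021, lies within the daylight-saving period (27 September 2020 – 11 April 2021), so Yalion is on daylight time, UTC−04:30.
07:30 UTC − 4h30m = 03:00 Yalion.

03:00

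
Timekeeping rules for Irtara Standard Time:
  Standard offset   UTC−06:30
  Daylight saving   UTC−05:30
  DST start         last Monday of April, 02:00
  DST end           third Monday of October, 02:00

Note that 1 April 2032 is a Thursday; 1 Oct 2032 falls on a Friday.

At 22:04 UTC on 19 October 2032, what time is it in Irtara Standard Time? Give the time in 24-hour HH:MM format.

1 April 2032 is a Thursday, so Mondays fall on 5, 12, 19, 26; the last is April 26.
1 October 2032 is a Friday, so the first Monday is October 4 and the third is October 18.
At the standard offset (UTC−06:30), 22:04 UTC − 6h30m = 15:34 Irtara Standard Time standard time.
Daylight saving runs 26 April – 18 October; the standard-time date in Irtara Standard Time, 19 October 2032, is outside that window, so Irtara Standard Time is on standard time at UTC−06:30.
22:04 UTC − 6h30m = 15:34 local.

15:34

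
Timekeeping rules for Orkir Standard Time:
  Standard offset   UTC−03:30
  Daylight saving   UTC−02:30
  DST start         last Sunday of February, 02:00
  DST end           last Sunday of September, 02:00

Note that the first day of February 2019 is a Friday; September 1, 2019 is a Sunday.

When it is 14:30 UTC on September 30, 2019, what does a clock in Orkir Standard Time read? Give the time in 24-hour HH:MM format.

11:00

1 February 2019 is a Friday, so Sundays fall on 3, 10, 17, 24; the last is February 24.
1 September 2019 is a Sunday, so Sundays fall on 1, 8, 15, 22, 29; the last is September 29.
At the standard offset (UTC−03:30), 14:30 UTC − 3h30m = 11:00 Orkir Standard Time standard time.
The standard-time date in Orkir Standard Time, September 30, 2019, is outside the daylight-saving period (24 February – 29 September), so Orkir Standard Time is on standard time, UTC−03:30.
14:30 UTC − 3h30m = 11:00 local.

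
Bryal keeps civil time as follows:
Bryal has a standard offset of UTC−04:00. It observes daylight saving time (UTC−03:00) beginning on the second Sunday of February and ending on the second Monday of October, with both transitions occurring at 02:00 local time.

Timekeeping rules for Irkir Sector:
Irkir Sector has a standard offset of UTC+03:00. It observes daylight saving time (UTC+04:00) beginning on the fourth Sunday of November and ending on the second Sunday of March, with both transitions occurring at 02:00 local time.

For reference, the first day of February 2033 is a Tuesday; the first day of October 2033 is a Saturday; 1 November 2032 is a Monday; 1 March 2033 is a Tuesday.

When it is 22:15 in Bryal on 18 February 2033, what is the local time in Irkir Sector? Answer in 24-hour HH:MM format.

05:15

1 February 2033 is a Tuesday, so the first Sunday is February 6 and the second is February 13.
1 October 2033 is a Saturday, so the first Monday is October 3 and the second is October 10.
18 February 2033 lies within the daylight-saving period (13 February – 10 October), so Bryal is on daylight time, UTC−03:00.
22:15 Bryal + 3h = 01:15 UTC (rolling into the next day, 19 February 2033).
1 November 2032 is a Monday, so the first Sunday is November 7 and the fourth is November 28.
1 March 2033 is a Tuesday, so the first Sunday is March 6 and the second is March 13.
At the standard offset (UTC+03:00), 01:15 UTC + 3h = 04:15 Irkir Sector standard time.
Daylight saving runs 28 November 2032 – 13 March 2033; the standard-time date in Irkir Sector, 19 February 2033, is inside that window, so Irkir Sector is at UTC+04:00.
01:15 UTC + 4h = 05:15 Irkir Sector.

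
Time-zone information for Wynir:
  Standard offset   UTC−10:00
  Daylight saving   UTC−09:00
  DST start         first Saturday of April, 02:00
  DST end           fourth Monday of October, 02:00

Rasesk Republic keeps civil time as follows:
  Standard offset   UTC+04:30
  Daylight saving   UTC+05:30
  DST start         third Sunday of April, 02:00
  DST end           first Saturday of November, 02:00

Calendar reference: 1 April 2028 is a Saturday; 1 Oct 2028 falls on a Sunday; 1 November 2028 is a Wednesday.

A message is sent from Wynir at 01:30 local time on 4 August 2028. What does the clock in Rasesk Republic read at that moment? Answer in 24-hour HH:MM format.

16:00

1 April 2028 is a Saturday, so the first Saturday is April 1.
1 October 2028 is a Sunday, so the first Monday is October 2 and the fourth is October 23.
4 August 2028 falls between 1 April and 23 October, so daylight saving is in effect and Wynir is at UTC−09:00.
01:30 Wynir + 9h = 10:30 UTC.
1 April 2028 is a Saturday, so the first Sunday is April 2 and the third is April 16.
1 November 2028 is a Wednesday, so the first Saturday is November 4.
At the standard offset (UTC+04:30), 10:30 UTC + 4h30m = 15:00 Rasesk Republic standard time.
The standard-time date in Rasesk Republic, 4 August 2028, falls between 16 April and 4 November, so daylight saving is in effect and Rasesk Republic is at UTC+05:30.
10:30 UTC + 5h30m = 16:00 Rasesk Republic.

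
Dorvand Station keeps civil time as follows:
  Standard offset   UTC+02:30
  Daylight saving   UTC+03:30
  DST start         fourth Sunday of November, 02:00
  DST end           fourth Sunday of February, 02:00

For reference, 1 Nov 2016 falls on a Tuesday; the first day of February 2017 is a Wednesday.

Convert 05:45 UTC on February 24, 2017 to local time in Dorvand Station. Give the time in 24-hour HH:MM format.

1 November 2016 is a Tuesday, so the first Sunday is November 6 and the fourth is November 27.
1 February 2017 is a Wednesday, so the first Sunday is February 5 and the fourth is February 26.
At the standard offset (UTC+02:30), 05:45 UTC + 2h30m = 08:15 Dorvand Station standard time.
Daylight saving runs 27 November 2016 – 26 February 2017; the standard-time date in Dorvand Station, February 24, 2017, is inside that window, so Dorvand Station is at UTC+03:30.
05:45 UTC + 3h30m = 09:15 local.

09:15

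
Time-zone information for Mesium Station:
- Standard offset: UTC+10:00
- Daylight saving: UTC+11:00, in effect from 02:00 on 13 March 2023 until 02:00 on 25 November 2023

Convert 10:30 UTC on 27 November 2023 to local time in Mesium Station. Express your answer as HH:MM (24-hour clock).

20:30

At the standard offset (UTC+10:00), 10:30 UTC + 10h = 20:30 Mesium Station standard time.
The standard-time date in Mesium Station, 27 November 2023, is outside the daylight-saving period (13 March – 25 November), so Mesium Station is on standard time, UTC+10:00.
10:30 UTC + 10h = 20:30 local.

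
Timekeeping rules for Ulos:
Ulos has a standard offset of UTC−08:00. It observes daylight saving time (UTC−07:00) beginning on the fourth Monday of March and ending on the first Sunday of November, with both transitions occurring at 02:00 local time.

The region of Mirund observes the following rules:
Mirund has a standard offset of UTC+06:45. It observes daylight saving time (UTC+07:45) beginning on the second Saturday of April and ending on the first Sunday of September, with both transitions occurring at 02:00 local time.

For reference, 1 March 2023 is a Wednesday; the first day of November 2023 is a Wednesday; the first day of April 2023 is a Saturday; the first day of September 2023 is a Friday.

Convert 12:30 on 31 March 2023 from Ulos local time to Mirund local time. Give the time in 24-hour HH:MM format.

1 March 2023 is a Wednesday, so the first Monday is March 6 and the fourth is March 27.
1 November 2023 is a Wednesday, so the first Sunday is November 5.
31 March 2023 falls between 27 March and 5 November, so daylight saving is in effect and Ulos is at UTC−07:00.
12:30 Ulos + 7h = 19:30 UTC.
1 April 2023 is a Saturday, so the first Saturday is April 1 and the second is April 8.
1 September 2023 is a Friday, so the first Sunday is September 3.
At the standard offset (UTC+06:45), 19:30 UTC + 6h45m = 02:15 Mirund standard time (rolling into the next day, 1 April 2023).
Daylight saving runs 8 April – 3 September; the standard-time date in Mirund, 1 April 2023, is outside that window, so Mirund is on standard time at UTC+06:45.
19:30 UTC + 6h45m = 02:15 Mirund (rolling into the next day, 1 April 2023).

02:15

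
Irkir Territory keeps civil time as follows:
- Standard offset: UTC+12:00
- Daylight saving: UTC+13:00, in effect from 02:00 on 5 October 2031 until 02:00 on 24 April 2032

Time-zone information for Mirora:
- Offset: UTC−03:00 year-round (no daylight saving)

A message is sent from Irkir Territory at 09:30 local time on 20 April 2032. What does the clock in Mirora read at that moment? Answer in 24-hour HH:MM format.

Daylight saving runs 5 October 2031 – 24 April 2032; 20 April 2032 is inside that window, so Irkir Territory is at UTC+13:00.
09:30 Irkir Territory − 13h = 20:30 UTC (rolling into the previous day, 19 April 2032).
Mirora stays on UTC−03:00 all year.
20:30 UTC − 3h = 17:30 Mirora.

17:30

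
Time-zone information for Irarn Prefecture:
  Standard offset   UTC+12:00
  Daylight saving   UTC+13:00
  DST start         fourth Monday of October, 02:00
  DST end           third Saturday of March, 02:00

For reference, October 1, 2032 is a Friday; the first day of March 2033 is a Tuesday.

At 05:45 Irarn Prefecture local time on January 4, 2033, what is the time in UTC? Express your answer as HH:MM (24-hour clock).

1 October 2032 is a Friday, so the first Monday is October 4 and the fourth is October 25.
1 March 2033 is a Tuesday, so the first Saturday is March 5 and the third is March 19.
January 4, 2033 falls between 25 October 2032 and 19 March 2033, so daylight saving is in effect and Irarn Prefecture is at UTC+13:00.
05:45 local − 13h = 16:45 UTC (rolling into the previous day, 3 January 2033).

16:45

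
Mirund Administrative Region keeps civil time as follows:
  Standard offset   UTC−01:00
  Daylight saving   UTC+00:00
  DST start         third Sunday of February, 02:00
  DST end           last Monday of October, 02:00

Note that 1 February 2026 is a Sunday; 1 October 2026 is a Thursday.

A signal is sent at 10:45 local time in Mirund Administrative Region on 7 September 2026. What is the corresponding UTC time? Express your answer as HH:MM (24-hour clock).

1 February 2026 is a Sunday, so the first Sunday is February 1 and the third is February 15.
1 October 2026 is a Thursday, so Mondays fall on 5, 12, 19, 26; the last is October 26.
7 September 2026 lies within the daylight-saving period (15 February – 26 October), so Mirund Administrative Region is on daylight time, UTC+00:00.
10:45 local − 0h = 10:45 UTC.

10:45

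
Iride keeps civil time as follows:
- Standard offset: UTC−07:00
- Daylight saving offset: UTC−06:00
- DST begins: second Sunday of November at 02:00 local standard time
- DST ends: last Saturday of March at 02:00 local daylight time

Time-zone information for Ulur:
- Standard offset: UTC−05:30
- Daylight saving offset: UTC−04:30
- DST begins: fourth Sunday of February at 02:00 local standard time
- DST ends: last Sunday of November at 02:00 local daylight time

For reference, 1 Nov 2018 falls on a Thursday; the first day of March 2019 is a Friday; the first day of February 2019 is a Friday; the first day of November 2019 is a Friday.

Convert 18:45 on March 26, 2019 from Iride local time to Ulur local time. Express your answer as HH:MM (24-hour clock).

1 November 2018 is a Thursday, so the first Sunday is November 4 and the second is November 11.
1 March 2019 is a Friday, so Saturdays fall on 2, 9, 16, 23, 30; the last is March 30.
Daylight saving runs 11 November 2018 – 30 March 2019; March 26, 2019 is inside that window, so Iride is at UTC−06:00.
18:45 Iride + 6h = 00:45 UTC (rolling into the next day, 27 March 2019).
1 February 2019 is a Friday, so the first Sunday is February 3 and the fourth is February 24.
1 November 2019 is a Friday, so Sundays fall on 3, 10, 17, 24; the last is November 24.
At the standard offset (UTC−05:30), 00:45 UTC − 5h30m = 19:15 Ulur standard time (rolling into the previous day, 26 March 2019).
Daylight saving runs 24 February – 24 November; the standard-time date in Ulur, March 26, 2019, is inside that window, so Ulur is at UTC−04:30.
00:45 UTC − 4h30m = 20:15 Ulur (rolling into the previous day, 26 March 2019).

20:15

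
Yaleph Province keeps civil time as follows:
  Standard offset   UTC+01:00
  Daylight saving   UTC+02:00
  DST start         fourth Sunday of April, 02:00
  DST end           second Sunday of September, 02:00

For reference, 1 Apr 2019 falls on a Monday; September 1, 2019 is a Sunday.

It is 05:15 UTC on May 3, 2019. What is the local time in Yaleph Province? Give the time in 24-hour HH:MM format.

1 April 2019 is a Monday, so the first Sunday is April 7 and the fourth is April 28.
1 September 2019 is a Sunday, so the first Sunday is September 1 and the second is September 8.
At the standard offset (UTC+01:00), 05:15 UTC + 1h = 06:15 Yaleph Province standard time.
The standard-time date in Yaleph Province, May 3, 2019, falls between 28 April and 8 September, so daylight saving is in effect and Yaleph Province is at UTC+02:00.
05:15 UTC + 2h = 07:15 local.

07:15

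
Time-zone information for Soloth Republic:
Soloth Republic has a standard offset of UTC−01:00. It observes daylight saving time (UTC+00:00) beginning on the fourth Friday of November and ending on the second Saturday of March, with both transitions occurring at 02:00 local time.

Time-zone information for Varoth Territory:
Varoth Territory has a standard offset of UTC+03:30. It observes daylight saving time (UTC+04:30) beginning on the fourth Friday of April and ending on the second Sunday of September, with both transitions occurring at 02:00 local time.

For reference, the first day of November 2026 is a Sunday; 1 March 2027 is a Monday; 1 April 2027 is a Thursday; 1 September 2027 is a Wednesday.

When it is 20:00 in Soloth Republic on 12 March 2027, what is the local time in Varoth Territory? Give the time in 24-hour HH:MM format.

23:30

1 November 2026 is a Sunday, so the first Friday is November 6 and the fourth is November 27.
1 March 2027 is a Monday, so the first Saturday is March 6 and the second is March 13.
Daylight saving runs 27 November 2026 – 13 March 2027; 12 March 2027 is inside that window, so Soloth Republic is at UTC+00:00.
20:00 Soloth Republic − 0h = 20:00 UTC.
1 April 2027 is a Thursday, so the first Friday is April 2 and the fourth is April 23.
1 September 2027 is a Wednesday, so the first Sunday is September 5 and the second is September 12.
At the standard offset (UTC+03:30), 20:00 UTC + 3h30m = 23:30 Varoth Territory standard time.
The standard-time date in Varoth Territory, 12 March 2027, does not fall between 23 April and 12 September, so daylight saving is not in effect and Varoth Territory is at UTC+03:30.
20:00 UTC + 3h30m = 23:30 Varoth Territory.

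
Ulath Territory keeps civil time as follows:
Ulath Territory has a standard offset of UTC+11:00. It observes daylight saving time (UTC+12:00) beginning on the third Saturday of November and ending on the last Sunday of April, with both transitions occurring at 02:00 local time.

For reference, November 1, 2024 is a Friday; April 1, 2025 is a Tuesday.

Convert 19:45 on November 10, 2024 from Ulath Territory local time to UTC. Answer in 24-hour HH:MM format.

08:45

1 November 2024 is a Friday, so the first Saturday is November 2 and the third is November 16.
1 April 2025 is a Tuesday, so Sundays fall on 6, 13, 20, 27; the last is April 27.
Daylight saving runs 16 November 2024 – 27 April 2025; November 10, 2024 is outside that window, so Ulath Territory is on standard time at UTC+11:00.
19:45 local − 11h = 08:45 UTC.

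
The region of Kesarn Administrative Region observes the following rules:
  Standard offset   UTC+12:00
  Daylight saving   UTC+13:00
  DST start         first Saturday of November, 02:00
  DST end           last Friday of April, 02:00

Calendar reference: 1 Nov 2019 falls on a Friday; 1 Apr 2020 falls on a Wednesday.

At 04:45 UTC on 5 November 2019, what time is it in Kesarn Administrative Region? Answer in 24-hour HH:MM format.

17:45

1 November 2019 is a Friday, so the first Saturday is November 2.
1 April 2020 is a Wednesday, so Fridays fall on 3, 10, 17, 24; the last is April 24.
At the standard offset (UTC+12:00), 04:45 UTC + 12h = 16:45 Kesarn Administrative Region standard time.
The standard-time date in Kesarn Administrative Region, 5 November 2019, lies within the daylight-saving period (2 November 2019 – 24 April 2020), so Kesarn Administrative Region is on daylight time, UTC+13:00.
04:45 UTC + 13h = 17:45 local.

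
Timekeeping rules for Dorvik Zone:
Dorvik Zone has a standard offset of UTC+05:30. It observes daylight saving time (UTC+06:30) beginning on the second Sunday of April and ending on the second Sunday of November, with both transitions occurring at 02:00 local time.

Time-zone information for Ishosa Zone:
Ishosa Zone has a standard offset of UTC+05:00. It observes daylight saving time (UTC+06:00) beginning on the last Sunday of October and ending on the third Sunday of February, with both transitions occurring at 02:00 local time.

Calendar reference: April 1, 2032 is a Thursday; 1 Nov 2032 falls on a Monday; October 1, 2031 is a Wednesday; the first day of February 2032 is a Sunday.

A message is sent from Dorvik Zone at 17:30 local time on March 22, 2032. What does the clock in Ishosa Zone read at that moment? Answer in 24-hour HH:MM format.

1 April 2032 is a Thursday, so the first Sunday is April 4 and the second is April 11.
1 November 2032 is a Monday, so the first Sunday is November 7 and the second is November 14.
Daylight saving runs 11 April – 14 November; March 22, 2032 is outside that window, so Dorvik Zone is on standard time at UTC+05:30.
17:30 Dorvik Zone − 5h30m = 12:00 UTC.
1 October 2031 is a Wednesday, so Sundays fall on 5, 12, 19, 26; the last is October 26.
1 February 2032 is a Sunday, so the first Sunday is February 1 and the third is February 15.
At the standard offset (UTC+05:00), 12:00 UTC + 5h = 17:00 Ishosa Zone standard time.
The standard-time date in Ishosa Zone, March 22, 2032, does not fall between 26 October 2031 and 15 February 2032, so daylight saving is not in effect and Ishosa Zone is at UTC+05:00.
12:00 UTC + 5h = 17:00 Ishosa Zone.

17:00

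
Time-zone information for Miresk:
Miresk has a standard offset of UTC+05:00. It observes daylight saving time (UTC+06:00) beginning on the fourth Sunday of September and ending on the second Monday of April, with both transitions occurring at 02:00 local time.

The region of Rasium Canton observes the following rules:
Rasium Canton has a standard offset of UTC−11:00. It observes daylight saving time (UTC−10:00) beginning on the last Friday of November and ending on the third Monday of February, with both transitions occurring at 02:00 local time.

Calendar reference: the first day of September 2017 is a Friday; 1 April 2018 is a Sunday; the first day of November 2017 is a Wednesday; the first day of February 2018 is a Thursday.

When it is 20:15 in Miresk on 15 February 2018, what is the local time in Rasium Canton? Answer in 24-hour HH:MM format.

1 September 2017 is a Friday, so the first Sunday is September 3 and the fourth is September 24.
1 April 2018 is a Sunday, so the first Monday is April 2 and the second is April 9.
15 February 2018 falls between 24 September 2017 and 9 April 2018, so daylight saving is in effect and Miresk is at UTC+06:00.
20:15 Miresk − 6h = 14:15 UTC.
1 November 2017 is a Wednesday, so Fridays fall on 3, 10, 17, 24; the last is November 24.
1 February 2018 is a Thursday, so the first Monday is February 5 and the third is February 19.
At the standard offset (UTC−11:00), 14:15 UTC − 11h = 03:15 Rasium Canton standard time.
The standard-time date in Rasium Canton, 15 February 2018, lies within the daylight-saving period (24 November 2017 – 19 February 2018), so Rasium Canton is on daylight time, UTC−10:00.
14:15 UTC − 10h = 04:15 Rasium Canton.

04:15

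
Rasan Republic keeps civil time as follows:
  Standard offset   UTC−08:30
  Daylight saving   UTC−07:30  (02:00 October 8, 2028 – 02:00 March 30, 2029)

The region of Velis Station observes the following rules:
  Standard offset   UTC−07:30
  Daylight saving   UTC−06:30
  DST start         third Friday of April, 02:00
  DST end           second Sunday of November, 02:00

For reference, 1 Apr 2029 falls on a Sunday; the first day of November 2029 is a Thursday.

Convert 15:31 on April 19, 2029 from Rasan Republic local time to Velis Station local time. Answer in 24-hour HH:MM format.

16:31

April 19, 2029 does not fall between 8 October 2028 and 30 March 2029, so daylight saving is not in effect and Rasan Republic is at UTC−08:30.
15:31 Rasan Republic + 8h30m = 00:01 UTC (rolling into the next day, 20 April 2029).
1 April 2029 is a Sunday, so the first Friday is April 6 and the third is April 20.
1 November 2029 is a Thursday, so the first Sunday is November 4 and the second is November 11.
At the standard offset (UTC−07:30), 00:01 UTC − 7h30m = 16:31 Velis Station standard time (rolling into the previous day, 19 April 2029).
The standard-time date in Velis Station, April 19, 2029, is outside the daylight-saving period (20 April – 11 November), so Velis Station is on standard time, UTC−07:30.
00:01 UTC − 7h30m = 16:31 Velis Station (rolling into the previous day, 19 April 2029).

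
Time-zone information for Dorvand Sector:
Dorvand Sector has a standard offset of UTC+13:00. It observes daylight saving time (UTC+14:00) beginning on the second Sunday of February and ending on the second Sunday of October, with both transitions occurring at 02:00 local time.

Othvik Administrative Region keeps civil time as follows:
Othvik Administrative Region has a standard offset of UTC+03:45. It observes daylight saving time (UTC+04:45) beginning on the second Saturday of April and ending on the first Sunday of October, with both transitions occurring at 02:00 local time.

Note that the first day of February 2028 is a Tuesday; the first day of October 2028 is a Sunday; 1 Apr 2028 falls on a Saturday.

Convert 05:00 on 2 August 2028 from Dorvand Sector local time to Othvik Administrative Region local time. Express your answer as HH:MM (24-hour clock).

19:45

1 February 2028 is a Tuesday, so the first Sunday is February 6 and the second is February 13.
1 October 2028 is a Sunday, so the first Sunday is October 1 and the second is October 8.
2 August 2028 lies within the daylight-saving period (13 February – 8 October), so Dorvand Sector is on daylight time, UTC+14:00.
05:00 Dorvand Sector − 14h = 15:00 UTC (rolling into the previous day, 1 August 2028).
1 April 2028 is a Saturday, so the first Saturday is April 1 and the second is April 8.
1 October 2028 is a Sunday, so the first Sunday is October 1.
At the standard offset (UTC+03:45), 15:00 UTC + 3h45m = 18:45 Othvik Administrative Region standard time.
The standard-time date in Othvik Administrative Region, 1 August 2028, lies within the daylight-saving period (8 April – 1 October), so Othvik Administrative Region is on daylight time, UTC+04:45.
15:00 UTC + 4h45m = 19:45 Othvik Administrative Region.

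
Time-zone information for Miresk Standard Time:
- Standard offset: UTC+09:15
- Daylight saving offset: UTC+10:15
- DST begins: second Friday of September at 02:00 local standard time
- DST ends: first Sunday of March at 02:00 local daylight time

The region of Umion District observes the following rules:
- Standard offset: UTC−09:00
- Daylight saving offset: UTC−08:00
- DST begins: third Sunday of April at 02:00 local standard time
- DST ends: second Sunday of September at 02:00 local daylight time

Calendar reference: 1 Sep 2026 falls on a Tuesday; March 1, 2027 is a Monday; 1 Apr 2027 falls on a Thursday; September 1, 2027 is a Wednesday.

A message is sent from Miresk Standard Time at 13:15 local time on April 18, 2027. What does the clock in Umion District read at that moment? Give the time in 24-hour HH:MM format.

1 September 2026 is a Tuesday, so the first Friday is September 4 and the second is September 11.
1 March 2027 is a Monday, so the first Sunday is March 7.
April 18, 2027 does not fall between 11 September 2026 and 7 March 2027, so daylight saving is not in effect and Miresk Standard Time is at UTC+09:15.
13:15 Miresk Standard Time − 9h15m = 04:00 UTC.
1 April 2027 is a Thursday, so the first Sunday is April 4 and the third is April 18.
1 September 2027 is a Wednesday, so the first Sunday is September 5 and the second is September 12.
At the standard offset (UTC−09:00), 04:00 UTC − 9h = 19:00 Umion District standard time (rolling into the previous day, 17 April 2027).
The standard-time date in Umion District, April 17, 2027, is outside the daylight-saving period (18 April – 12 September), so Umion District is on standard time, UTC−09:00.
04:00 UTC − 9h = 19:00 Umion District (rolling into the previous day, 17 April 2027).

19:00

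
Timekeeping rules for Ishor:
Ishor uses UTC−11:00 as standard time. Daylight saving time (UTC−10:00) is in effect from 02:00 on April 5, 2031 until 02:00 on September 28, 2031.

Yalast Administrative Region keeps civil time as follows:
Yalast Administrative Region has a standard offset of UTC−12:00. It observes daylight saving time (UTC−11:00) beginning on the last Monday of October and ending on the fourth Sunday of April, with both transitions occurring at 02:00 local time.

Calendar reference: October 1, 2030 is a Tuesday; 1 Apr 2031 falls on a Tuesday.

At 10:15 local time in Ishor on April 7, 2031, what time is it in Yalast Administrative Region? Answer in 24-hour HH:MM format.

April 7, 2031 lies within the daylight-saving period (5 April – 28 September), so Ishor is on daylight time, UTC−10:00.
10:15 Ishor + 10h = 20:15 UTC.
1 October 2030 is a Tuesday, so Mondays fall on 7, 14, 21, 28; the last is October 28.
1 April 2031 is a Tuesday, so the first Sunday is April 6 and the fourth is April 27.
At the standard offset (UTC−12:00), 20:15 UTC − 12h = 08:15 Yalast Administrative Region standard time.
The standard-time date in Yalast Administrative Region, April 7, 2031, lies within the daylight-saving period (28 October 2030 – 27 April 2031), so Yalast Administrative Region is on daylight time, UTC−11:00.
20:15 UTC − 11h = 09:15 Yalast Administrative Region.

09:15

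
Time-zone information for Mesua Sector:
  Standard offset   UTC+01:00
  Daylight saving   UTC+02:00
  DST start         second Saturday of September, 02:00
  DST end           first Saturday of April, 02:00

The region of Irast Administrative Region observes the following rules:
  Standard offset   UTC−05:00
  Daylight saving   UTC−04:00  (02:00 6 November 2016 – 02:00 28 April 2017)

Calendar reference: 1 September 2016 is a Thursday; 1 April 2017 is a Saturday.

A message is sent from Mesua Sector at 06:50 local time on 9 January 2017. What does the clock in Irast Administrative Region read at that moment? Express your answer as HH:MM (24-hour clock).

1 September 2016 is a Thursday, so the first Saturday is September 3 and the second is September 10.
1 April 2017 is a Saturday, so the first Saturday is April 1.
9 January 2017 falls between 10 September 2016 and 1 April 2017, so daylight saving is in effect and Mesua Sector is at UTC+02:00.
06:50 Mesua Sector − 2h = 04:50 UTC.
At the standard offset (UTC−05:00), 04:50 UTC − 5h = 23:50 Irast Administrative Region standard time (rolling into the previous day, 8 January 2017).
The standard-time date in Irast Administrative Region, 8 January 2017, falls between 6 November 2016 and 28 April 2017, so daylight saving is in effect and Irast Administrative Region is at UTC−04:00.
04:50 UTC − 4h = 00:50 Irast Administrative Region.

00:50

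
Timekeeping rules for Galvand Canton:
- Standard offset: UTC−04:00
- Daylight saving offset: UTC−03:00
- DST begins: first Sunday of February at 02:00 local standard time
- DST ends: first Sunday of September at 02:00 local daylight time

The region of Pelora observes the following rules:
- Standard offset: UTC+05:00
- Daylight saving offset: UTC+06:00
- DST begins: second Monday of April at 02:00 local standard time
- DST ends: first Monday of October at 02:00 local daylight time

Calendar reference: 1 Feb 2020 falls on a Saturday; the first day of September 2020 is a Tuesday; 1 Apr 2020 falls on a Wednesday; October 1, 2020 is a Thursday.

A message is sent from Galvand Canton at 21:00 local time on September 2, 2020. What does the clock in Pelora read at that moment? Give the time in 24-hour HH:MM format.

1 February 2020 is a Saturday, so the first Sunday is February 2.
1 September 2020 is a Tuesday, so the first Sunday is September 6.
September 2, 2020 falls between 2 February and 6 September, so daylight saving is in effect and Galvand Canton is at UTC−03:00.
21:00 Galvand Canton + 3h = 00:00 UTC (rolling into the next day, 3 September 2020).
1 April 2020 is a Wednesday, so the first Monday is April 6 and the second is April 13.
1 October 2020 is a Thursday, so the first Monday is October 5.
At the standard offset (UTC+05:00), 00:00 UTC + 5h = 05:00 Pelora standard time.
Daylight saving runs 13 April – 5 October; the standard-time date in Pelora, September 3, 2020, is inside that window, so Pelora is at UTC+06:00.
00:00 UTC + 6h = 06:00 Pelora.

06:00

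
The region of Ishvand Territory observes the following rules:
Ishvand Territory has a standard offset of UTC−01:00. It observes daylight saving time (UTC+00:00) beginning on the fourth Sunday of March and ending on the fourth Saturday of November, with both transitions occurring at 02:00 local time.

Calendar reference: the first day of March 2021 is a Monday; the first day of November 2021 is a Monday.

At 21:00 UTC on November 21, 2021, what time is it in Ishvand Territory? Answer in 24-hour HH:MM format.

1 March 2021 is a Monday, so the first Sunday is March 7 and the fourth is March 28.
1 November 2021 is a Monday, so the first Saturday is November 6 and the fourth is November 27.
At the standard offset (UTC−01:00), 21:00 UTC − 1h = 20:00 Ishvand Territory standard time.
The standard-time date in Ishvand Territory, November 21, 2021, lies within the daylight-saving period (28 March – 27 November), so Ishvand Territory is on daylight time, UTC+00:00.
21:00 UTC + 0h = 21:00 local.

21:00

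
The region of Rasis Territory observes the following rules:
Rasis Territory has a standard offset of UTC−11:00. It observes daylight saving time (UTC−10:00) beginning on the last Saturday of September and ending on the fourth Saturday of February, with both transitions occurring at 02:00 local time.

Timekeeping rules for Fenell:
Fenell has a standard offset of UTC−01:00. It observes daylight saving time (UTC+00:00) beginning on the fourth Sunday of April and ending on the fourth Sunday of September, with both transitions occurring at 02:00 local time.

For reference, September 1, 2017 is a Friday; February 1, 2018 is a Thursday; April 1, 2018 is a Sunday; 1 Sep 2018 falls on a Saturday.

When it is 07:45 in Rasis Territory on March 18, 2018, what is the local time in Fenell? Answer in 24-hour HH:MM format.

1 September 2017 is a Friday, so Saturdays fall on 2, 9, 16, 23, 30; the last is September 30.
1 February 2018 is a Thursday, so the first Saturday is February 3 and the fourth is February 24.
March 18, 2018 does not fall between 30 September 2017 and 24 February 2018, so daylight saving is not in effect and Rasis Territory is at UTC−11:00.
07:45 Rasis Territory + 11h = 18:45 UTC.
1 April 2018 is a Sunday, so the first Sunday is April 1 and the fourth is April 22.
1 September 2018 is a Saturday, so the first Sunday is September 2 and the fourth is September 23.
At the standard offset (UTC−01:00), 18:45 UTC − 1h = 17:45 Fenell standard time.
The standard-time date in Fenell, March 18, 2018, is outside the daylight-saving period (22 April – 23 September), so Fenell is on standard time, UTC−01:00.
18:45 UTC − 1h = 17:45 Fenell.

17:45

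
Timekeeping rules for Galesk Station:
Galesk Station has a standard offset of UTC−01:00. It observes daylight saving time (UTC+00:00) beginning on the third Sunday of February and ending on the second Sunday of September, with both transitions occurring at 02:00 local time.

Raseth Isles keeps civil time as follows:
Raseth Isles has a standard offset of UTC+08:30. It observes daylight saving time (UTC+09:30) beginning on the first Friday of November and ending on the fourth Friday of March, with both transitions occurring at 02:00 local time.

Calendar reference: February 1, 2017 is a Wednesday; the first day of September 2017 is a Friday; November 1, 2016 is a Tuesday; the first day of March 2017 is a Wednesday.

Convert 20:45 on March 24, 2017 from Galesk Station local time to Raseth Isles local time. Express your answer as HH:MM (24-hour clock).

05:15

1 February 2017 is a Wednesday, so the first Sunday is February 5 and the third is February 19.
1 September 2017 is a Friday, so the first Sunday is September 3 and the second is September 10.
Daylight saving runs 19 February – 10 September; March 24, 2017 is inside that window, so Galesk Station is at UTC+00:00.
20:45 Galesk Station − 0h = 20:45 UTC.
1 November 2016 is a Tuesday, so the first Friday is November 4.
1 March 2017 is a Wednesday, so the first Friday is March 3 and the fourth is March 24.
At the standard offset (UTC+08:30), 20:45 UTC + 8h30m = 05:15 Raseth Isles standard time (rolling into the next day, 25 March 2017).
The standard-time date in Raseth Isles, March 25, 2017, is outside the daylight-saving period (4 November 2016 – 24 March 2017), so Raseth Isles is on standard time, UTC+08:30.
20:45 UTC + 8h30m = 05:15 Raseth Isles (rolling into the next day, 25 March 2017).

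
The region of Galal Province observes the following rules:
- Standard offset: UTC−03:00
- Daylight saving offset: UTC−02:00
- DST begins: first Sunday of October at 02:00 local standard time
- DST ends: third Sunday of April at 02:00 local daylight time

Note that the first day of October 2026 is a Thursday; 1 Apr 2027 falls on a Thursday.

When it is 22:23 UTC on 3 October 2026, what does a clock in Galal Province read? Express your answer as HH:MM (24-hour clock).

19:23

1 October 2026 is a Thursday, so the first Sunday is October 4.
1 April 2027 is a Thursday, so the first Sunday is April 4 and the third is April 18.
At the standard offset (UTC−03:00), 22:23 UTC − 3h = 19:23 Galal Province standard time.
The standard-time date in Galal Province, 3 October 2026, is outside the daylight-saving period (4 October 2026 – 18 April 2027), so Galal Province is on standard time, UTC−03:00.
22:23 UTC − 3h = 19:23 local.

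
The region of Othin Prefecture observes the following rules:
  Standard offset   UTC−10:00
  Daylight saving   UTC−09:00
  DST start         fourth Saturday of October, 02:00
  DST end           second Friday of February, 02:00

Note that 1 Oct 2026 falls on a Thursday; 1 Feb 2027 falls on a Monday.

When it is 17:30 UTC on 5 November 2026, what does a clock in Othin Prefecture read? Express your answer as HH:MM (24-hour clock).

1 October 2026 is a Thursday, so the first Saturday is October 3 and the fourth is October 24.
1 February 2027 is a Monday, so the first Friday is February 5 and the second is February 12.
At the standard offset (UTC−10:00), 17:30 UTC − 10h = 07:30 Othin Prefecture standard time.
The standard-time date in Othin Prefecture, 5 November 2026, lies within the daylight-saving period (24 October 2026 – 12 February 2027), so Othin Prefecture is on daylight time, UTC−09:00.
17:30 UTC − 9h = 08:30 local.

08:30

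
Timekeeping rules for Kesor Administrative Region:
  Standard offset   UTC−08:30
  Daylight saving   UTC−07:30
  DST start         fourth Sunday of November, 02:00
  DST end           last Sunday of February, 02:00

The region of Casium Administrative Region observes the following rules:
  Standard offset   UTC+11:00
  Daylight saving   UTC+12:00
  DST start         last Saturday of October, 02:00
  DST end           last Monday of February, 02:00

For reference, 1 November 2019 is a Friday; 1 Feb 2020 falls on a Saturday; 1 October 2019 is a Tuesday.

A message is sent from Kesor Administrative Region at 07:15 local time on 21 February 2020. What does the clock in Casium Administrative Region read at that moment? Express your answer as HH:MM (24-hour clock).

1 November 2019 is a Friday, so the first Sunday is November 3 and the fourth is November 24.
1 February 2020 is a Saturday, so Sundays fall on 2, 9, 16, 23; the last is February 23.
21 February 2020 falls between 24 November 2019 and 23 February 2020, so daylight saving is in effect and Kesor Administrative Region is at UTC−07:30.
07:15 Kesor Administrative Region + 7h30m = 14:45 UTC.
1 October 2019 is a Tuesday, so Saturdays fall on 5, 12, 19, 26; the last is October 26.
1 February 2020 is a Saturday, so Mondays fall on 3, 10, 17, 24; the last is February 24.
At the standard offset (UTC+11:00), 14:45 UTC + 11h = 01:45 Casium Administrative Region standard time (rolling into the next day, 22 February 2020).
The standard-time date in Casium Administrative Region, 22 February 2020, lies within the daylight-saving period (26 October 2019 – 24 February 2020), so Casium Administrative Region is on daylight time, UTC+12:00.
14:45 UTC + 12h = 02:45 Casium Administrative Region (rolling into the next day, 22 February 2020).

02:45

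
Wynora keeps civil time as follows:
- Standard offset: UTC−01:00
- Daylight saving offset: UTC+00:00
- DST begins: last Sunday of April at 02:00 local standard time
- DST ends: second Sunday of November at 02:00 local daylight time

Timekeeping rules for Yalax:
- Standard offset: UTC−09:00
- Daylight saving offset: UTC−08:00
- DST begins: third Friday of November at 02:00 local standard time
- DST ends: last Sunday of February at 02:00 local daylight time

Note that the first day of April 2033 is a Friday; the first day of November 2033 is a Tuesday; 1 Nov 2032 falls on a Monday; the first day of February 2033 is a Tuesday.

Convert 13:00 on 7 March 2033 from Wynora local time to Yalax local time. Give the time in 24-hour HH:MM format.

1 April 2033 is a Friday, so Sundays fall on 3, 10, 17, 24; the last is April 24.
1 November 2033 is a Tuesday, so the first Sunday is November 6 and the second is November 13.
Daylight saving runs 24 April – 13 November; 7 March 2033 is outside that window, so Wynora is on standard time at UTC−01:00.
13:00 Wynora + 1h = 14:00 UTC.
1 November 2032 is a Monday, so the first Friday is November 5 and the third is November 19.
1 February 2033 is a Tuesday, so Sundays fall on 6, 13, 20, 27; the last is February 27.
At the standard offset (UTC−09:00), 14:00 UTC − 9h = 05:00 Yalax standard time.
Daylight saving runs 19 November 2032 – 27 February 2033; the standard-time date in Yalax, 7 March 2033, is outside that window, so Yalax is on standard time at UTC−09:00.
14:00 UTC − 9h = 05:00 Yalax.

05:00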